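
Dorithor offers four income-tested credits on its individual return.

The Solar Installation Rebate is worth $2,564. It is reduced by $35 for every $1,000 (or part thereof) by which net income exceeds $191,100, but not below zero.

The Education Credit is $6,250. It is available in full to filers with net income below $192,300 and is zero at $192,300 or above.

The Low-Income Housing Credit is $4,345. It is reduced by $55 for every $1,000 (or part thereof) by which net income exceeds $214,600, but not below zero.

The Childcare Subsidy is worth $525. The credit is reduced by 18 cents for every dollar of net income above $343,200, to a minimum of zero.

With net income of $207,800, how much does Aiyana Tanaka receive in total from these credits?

$6,839

Solar Installation Rebate: income exceeds $191,100 by $16,700, which is 17 full-or-partial $1,000 increments; reduction = 17 × $35 = $595, leaving $1,969.
Education Credit: $207,800 meets or exceeds the $192,300 cutoff, so the credit is $0.
Low-Income Housing Credit: $207,800 is at or below the $214,600 threshold, so the full $4,345 applies.
Childcare Subsidy: $207,800 is at or below the $343,200 threshold, so the full $525 applies.
Total: $1,969 + $0 + $4,345 + $525 = $6,839.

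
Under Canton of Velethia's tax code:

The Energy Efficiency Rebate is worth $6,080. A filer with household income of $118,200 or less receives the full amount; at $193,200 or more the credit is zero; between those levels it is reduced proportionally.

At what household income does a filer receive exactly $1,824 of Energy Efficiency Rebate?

$170,700

$1,824 is 1,824/6,080 of the full $6,080, so 4,256/6,080 of the $75,000 range has been used: income = $118,200 + $75,000 × 4,256/6,080 = $170,700.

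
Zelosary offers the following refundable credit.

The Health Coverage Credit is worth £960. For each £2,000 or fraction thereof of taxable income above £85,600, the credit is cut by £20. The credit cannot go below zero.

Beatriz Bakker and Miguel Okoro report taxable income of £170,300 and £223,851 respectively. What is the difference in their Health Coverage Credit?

£100

Beatriz (£170,300): Health Coverage Credit: income exceeds £85,600 by £84,700, which is 43 full-or-partial £2,000 increments; reduction = 43 × £20 = £860, leaving £100.
Miguel (£223,851): Health Coverage Credit: income exceeds £85,600 by £138,251 → 70 increments × £20 = £1,400 ≥ base, so the credit is £0.
Difference: |£100 − £0| = £100.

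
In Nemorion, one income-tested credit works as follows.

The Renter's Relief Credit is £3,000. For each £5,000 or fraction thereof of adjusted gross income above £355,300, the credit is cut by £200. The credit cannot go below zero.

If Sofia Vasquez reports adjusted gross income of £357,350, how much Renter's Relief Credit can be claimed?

Renter's Relief Credit: income exceeds £355,300 by £2,050, which is 1 full-or-partial £5,000 increment; reduction = 1 × £200 = £200, leaving £2,800.

£2,800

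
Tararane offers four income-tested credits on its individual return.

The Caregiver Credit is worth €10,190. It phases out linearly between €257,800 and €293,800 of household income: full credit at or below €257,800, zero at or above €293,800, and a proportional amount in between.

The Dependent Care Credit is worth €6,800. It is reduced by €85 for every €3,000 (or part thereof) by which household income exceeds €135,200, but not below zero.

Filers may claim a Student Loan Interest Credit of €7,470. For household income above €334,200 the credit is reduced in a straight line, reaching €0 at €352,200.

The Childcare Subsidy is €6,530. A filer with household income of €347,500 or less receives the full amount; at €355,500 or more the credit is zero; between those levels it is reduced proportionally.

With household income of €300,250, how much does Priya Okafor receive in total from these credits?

€16,040

Caregiver Credit: €300,250 is at or above €293,800, so the credit is €0.
Dependent Care Credit: income exceeds €135,200 by €165,050, which is 56 full-or-partial €3,000 increments; reduction = 56 × €85 = €4,760, leaving €2,040.
Student Loan Interest Credit: €300,250 is at or below the €334,200 threshold, so the full €7,470 applies.
Childcare Subsidy: €300,250 is at or below the €347,500 threshold, so the full €6,530 applies.
Total: €0 + €2,040 + €7,470 + €6,530 = €16,040.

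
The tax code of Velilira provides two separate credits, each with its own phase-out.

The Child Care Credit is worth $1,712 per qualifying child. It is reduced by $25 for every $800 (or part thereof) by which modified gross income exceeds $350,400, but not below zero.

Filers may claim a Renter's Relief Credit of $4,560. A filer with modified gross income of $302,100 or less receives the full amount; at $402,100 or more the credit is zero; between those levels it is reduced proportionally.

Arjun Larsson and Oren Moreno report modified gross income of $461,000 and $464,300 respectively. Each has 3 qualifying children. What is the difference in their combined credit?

$100

Arjun ($461,000): Child Care Credit: base = 3 × $1,712 = $5,136. income exceeds $350,400 by $110,600, which is 139 full-or-partial $800 increments; reduction = 139 × $25 = $3,475, leaving $1,661. Renter's Relief Credit: $461,000 is at or above $402,100, so the credit is $0. total $1,661 + $0 = $1,661
Oren ($464,300): Child Care Credit: base = 3 × $1,712 = $5,136. income exceeds $350,400 by $113,900, which is 143 full-or-partial $800 increments; reduction = 143 × $25 = $3,575, leaving $1,561. Renter's Relief Credit: $464,300 is at or above $402,100, so the credit is $0. total $1,561 + $0 = $1,561
Difference: |$1,661 − $1,561| = $100.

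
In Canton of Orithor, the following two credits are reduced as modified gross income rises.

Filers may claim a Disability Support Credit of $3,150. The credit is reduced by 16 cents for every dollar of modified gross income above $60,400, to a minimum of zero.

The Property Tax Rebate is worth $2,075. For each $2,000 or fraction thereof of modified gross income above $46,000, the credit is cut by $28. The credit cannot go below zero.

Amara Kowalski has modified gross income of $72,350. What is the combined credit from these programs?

Disability Support Credit: 16% of the $11,950 excess over $60,400 is $1,912; credit = $3,150 − $1,912 = $1,238.
Property Tax Rebate: income exceeds $46,000 by $26,350, which is 14 full-or-partial $2,000 increments; reduction = 14 × $28 = $392, leaving $1,683.
Total: $1,238 + $1,683 = $2,921.

$2,921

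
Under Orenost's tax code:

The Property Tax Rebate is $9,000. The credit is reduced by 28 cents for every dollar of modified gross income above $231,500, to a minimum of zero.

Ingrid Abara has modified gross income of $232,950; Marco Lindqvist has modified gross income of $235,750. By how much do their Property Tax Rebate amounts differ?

Ingrid ($232,950): Property Tax Rebate: 28% of the $1,450 excess over $231,500 is $406; credit = $9,000 − $406 = $8,594.
Marco ($235,750): Property Tax Rebate: 28% of the $4,250 excess over $231,500 is $1,190; credit = $9,000 − $1,190 = $7,810.
Difference: |$8,594 − $7,810| = $784.

$784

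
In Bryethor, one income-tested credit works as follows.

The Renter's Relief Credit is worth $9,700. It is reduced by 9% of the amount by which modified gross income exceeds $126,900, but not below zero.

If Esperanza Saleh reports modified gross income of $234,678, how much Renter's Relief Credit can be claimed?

Renter's Relief Credit: 9% of the $107,778 excess over $126,900 is $9,700.02 ≥ base, so the credit is $0.

$0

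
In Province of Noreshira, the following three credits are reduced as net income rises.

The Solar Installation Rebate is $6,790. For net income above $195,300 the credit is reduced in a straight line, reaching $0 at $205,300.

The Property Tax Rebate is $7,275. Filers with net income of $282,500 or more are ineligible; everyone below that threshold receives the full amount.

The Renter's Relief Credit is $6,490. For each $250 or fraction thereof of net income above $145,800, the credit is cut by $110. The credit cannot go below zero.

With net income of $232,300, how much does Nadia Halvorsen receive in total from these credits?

Solar Installation Rebate: $232,300 is at or above $205,300, so the credit is $0.
Property Tax Rebate: $232,300 is below the $282,500 cutoff, so the full $7,275 applies.
Renter's Relief Credit: income exceeds $145,800 by $86,500 → 346 increments × $110 = $38,060 ≥ base, so the credit is $0.
Total: $0 + $7,275 + $0 = $7,275.

$7,275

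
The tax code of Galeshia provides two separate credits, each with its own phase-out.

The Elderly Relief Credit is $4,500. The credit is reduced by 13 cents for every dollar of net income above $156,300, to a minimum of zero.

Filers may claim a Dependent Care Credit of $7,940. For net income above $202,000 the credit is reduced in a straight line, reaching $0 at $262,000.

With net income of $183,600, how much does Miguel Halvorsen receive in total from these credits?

$8,891

Elderly Relief Credit: 13% of the $27,300 excess over $156,300 is $3,549; credit = $4,500 − $3,549 = $951.
Dependent Care Credit: $183,600 is at or below the $202,000 threshold, so the full $7,940 applies.
Total: $951 + $7,940 = $8,891.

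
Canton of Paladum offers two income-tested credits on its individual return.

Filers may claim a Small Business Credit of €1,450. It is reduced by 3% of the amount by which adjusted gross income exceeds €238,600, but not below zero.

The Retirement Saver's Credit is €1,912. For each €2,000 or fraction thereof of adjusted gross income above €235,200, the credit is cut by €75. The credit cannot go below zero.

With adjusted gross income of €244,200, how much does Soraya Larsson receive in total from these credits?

Small Business Credit: 3% of the €5,600 excess over €238,600 is €168; credit = €1,450 − €168 = €1,282.
Retirement Saver's Credit: income exceeds €235,200 by €9,000, which is 5 full-or-partial €2,000 increments; reduction = 5 × €75 = €375, leaving €1,537.
Total: €1,282 + €1,537 = €2,819.

€2,819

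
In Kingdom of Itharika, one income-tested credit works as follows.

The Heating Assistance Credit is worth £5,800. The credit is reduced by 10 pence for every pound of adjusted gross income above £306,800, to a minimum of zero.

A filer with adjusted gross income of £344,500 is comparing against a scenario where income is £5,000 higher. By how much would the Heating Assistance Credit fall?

£500

At £344,500 — 10% of the £37,700 excess over £306,800 is £3,770; credit = £5,800 − £3,770 = £2,030.
At £349,500 — 10% of the £42,700 excess over £306,800 is £4,270; credit = £5,800 − £4,270 = £1,530.
Lost: £2,030 − £1,530 = £500.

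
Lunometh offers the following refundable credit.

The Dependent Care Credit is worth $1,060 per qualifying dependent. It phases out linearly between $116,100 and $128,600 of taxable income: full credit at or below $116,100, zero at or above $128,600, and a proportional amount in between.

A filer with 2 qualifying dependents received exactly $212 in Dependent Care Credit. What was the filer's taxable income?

$127,350

Full credit = 2 × $1,060 = $2,120.
$212 is 212/2,120 of the full $2,120, so 1,908/2,120 of the $12,500 range has been used: income = $116,100 + $12,500 × 1,908/2,120 = $127,350.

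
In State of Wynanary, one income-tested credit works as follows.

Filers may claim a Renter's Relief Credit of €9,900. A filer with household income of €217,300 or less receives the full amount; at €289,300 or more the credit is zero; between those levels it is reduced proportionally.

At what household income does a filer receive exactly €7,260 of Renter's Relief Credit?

€236,500

€7,260 is 7,260/9,900 of the full €9,900, so 2,640/9,900 of the €72,000 range has been used: income = €217,300 + €72,000 × 2,640/9,900 = €236,500.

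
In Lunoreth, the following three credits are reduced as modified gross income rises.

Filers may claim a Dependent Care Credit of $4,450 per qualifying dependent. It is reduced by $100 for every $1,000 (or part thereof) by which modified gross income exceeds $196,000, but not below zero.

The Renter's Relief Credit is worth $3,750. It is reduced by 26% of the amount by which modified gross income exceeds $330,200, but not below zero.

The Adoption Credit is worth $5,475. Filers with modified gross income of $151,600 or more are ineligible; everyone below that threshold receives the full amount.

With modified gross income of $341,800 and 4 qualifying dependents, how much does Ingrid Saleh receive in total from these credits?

$3,934

Dependent Care Credit: base = 4 × $4,450 = $17,800. income exceeds $196,000 by $145,800, which is 146 full-or-partial $1,000 increments; reduction = 146 × $100 = $14,600, leaving $3,200.
Renter's Relief Credit: 26% of the $11,600 excess over $330,200 is $3,016; credit = $3,750 − $3,016 = $734.
Adoption Credit: $341,800 meets or exceeds the $151,600 cutoff, so the credit is $0.
Total: $3,200 + $734 + $0 = $3,934.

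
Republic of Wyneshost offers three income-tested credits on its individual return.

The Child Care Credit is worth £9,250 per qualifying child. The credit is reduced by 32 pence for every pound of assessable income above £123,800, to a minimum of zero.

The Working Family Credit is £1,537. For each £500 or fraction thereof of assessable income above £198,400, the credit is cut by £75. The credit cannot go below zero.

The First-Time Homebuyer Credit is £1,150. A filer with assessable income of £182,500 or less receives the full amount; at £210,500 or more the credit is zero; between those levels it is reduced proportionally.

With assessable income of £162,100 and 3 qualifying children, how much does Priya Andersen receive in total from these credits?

Child Care Credit: base = 3 × £9,250 = £27,750. 32% of the £38,300 excess over £123,800 is £12,256; credit = £27,750 − £12,256 = £15,494.
Working Family Credit: £162,100 is at or below the £198,400 threshold, so the full £1,537 applies.
First-Time Homebuyer Credit: £162,100 is at or below the £182,500 threshold, so the full £1,150 applies.
Total: £15,494 + £1,537 + £1,150 = £18,181.

£18,181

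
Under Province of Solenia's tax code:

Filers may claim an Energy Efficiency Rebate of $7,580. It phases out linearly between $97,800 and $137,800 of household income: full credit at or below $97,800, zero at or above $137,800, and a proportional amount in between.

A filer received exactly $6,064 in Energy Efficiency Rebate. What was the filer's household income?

$6,064 is 6,064/7,580 of the full $7,580, so 1,516/7,580 of the $40,000 range has been used: income = $97,800 + $40,000 × 1,516/7,580 = $105,800.

$105,800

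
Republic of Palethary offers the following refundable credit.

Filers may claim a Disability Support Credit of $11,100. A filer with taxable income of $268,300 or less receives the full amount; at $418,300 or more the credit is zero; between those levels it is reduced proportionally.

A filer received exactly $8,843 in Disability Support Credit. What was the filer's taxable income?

$298,800

$8,843 is 8,843/11,100 of the full $11,100, so 2,257/11,100 of the $150,000 range has been used: income = $268,300 + $150,000 × 2,257/11,100 = $298,800.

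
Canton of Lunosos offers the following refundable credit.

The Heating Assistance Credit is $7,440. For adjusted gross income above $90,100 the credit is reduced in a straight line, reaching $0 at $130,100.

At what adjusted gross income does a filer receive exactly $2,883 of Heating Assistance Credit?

$114,600

$2,883 is 2,883/7,440 of the full $7,440, so 4,557/7,440 of the $40,000 range has been used: income = $90,100 + $40,000 × 4,557/7,440 = $114,600.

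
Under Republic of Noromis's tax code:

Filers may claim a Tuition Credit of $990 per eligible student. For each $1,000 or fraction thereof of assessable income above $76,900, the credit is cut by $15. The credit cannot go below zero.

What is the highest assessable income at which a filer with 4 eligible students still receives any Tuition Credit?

Full credit = 4 × $990 = $3,960.
After 263 increments the reduction is 263 × $15 = $3,945, leaving $15; one more increment wipes it out. Increment 263 ends at excess 263 × $1,000 = $263,000, so the highest qualifying income is $76,900 + $263,000 = $339,900.

$339,900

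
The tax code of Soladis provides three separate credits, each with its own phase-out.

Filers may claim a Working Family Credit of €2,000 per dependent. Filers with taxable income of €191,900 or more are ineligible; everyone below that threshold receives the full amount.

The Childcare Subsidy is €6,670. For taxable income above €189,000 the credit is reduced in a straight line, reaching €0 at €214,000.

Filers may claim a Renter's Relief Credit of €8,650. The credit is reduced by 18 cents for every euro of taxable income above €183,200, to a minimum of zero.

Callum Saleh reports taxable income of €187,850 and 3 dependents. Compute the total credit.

€20,483

Working Family Credit: base = 3 × €2,000 = €6,000. €187,850 is below the €191,900 cutoff, so the full €6,000 applies.
Childcare Subsidy: €187,850 is at or below the €189,000 threshold, so the full €6,670 applies.
Renter's Relief Credit: 18% of the €4,650 excess over €183,200 is €837; credit = €8,650 − €837 = €7,813.
Total: €6,000 + €6,670 + €7,813 = €20,483.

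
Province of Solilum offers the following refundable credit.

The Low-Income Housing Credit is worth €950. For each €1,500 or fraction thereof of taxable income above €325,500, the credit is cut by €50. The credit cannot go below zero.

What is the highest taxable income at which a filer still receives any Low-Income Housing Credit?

After 18 increments the reduction is 18 × €50 = €900, leaving €50; one more increment wipes it out. Increment 18 ends at excess 18 × €1,500 = €27,000, so the highest qualifying income is €325,500 + €27,000 = €352,500.

€352,500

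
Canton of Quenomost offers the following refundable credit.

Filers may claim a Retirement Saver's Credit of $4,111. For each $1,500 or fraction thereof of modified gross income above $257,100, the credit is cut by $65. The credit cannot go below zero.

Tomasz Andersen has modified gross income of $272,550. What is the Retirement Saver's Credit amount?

$3,396

Retirement Saver's Credit: income exceeds $257,100 by $15,450, which is 11 full-or-partial $1,500 increments; reduction = 11 × $65 = $715, leaving $3,396.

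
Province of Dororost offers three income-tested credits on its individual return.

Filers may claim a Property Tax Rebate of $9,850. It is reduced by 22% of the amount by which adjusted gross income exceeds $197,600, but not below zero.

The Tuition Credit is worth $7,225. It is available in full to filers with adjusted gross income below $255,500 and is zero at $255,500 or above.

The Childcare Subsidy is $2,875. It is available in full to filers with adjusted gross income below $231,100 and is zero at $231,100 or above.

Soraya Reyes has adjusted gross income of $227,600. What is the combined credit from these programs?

Property Tax Rebate: 22% of the $30,000 excess over $197,600 is $6,600; credit = $9,850 − $6,600 = $3,250.
Tuition Credit: $227,600 is below the $255,500 cutoff, so the full $7,225 applies.
Childcare Subsidy: $227,600 is below the $231,100 cutoff, so the full $2,875 applies.
Total: $3,250 + $7,225 + $2,875 = $13,350.

$13,350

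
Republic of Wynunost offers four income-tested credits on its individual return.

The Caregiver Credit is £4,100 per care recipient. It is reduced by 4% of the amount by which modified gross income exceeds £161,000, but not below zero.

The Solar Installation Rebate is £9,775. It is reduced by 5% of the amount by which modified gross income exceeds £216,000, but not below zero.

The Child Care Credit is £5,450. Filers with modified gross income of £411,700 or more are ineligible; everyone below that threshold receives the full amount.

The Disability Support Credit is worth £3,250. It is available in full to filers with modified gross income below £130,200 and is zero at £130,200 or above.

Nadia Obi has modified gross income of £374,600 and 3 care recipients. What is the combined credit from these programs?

£11,051

Caregiver Credit: base = 3 × £4,100 = £12,300. 4% of the £213,600 excess over £161,000 is £8,544; credit = £12,300 − £8,544 = £3,756.
Solar Installation Rebate: 5% of the £158,600 excess over £216,000 is £7,930; credit = £9,775 − £7,930 = £1,845.
Child Care Credit: £374,600 is below the £411,700 cutoff, so the full £5,450 applies.
Disability Support Credit: £374,600 meets or exceeds the £130,200 cutoff, so the credit is £0.
Total: £3,756 + £1,845 + £5,450 + £0 = £11,051.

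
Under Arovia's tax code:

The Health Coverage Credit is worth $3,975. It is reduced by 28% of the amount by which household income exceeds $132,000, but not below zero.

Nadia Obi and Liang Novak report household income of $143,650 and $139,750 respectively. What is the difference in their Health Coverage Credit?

$1,092

Nadia ($143,650): Health Coverage Credit: 28% of the $11,650 excess over $132,000 is $3,262; credit = $3,975 − $3,262 = $713.
Liang ($139,750): Health Coverage Credit: 28% of the $7,750 excess over $132,000 is $2,170; credit = $3,975 − $2,170 = $1,805.
Difference: |$713 − $1,805| = $1,092.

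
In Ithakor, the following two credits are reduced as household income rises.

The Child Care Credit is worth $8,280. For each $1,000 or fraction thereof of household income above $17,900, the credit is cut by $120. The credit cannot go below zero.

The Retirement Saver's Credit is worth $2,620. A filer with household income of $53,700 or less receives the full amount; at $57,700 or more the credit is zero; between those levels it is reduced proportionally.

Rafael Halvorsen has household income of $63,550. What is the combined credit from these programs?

$2,760

Child Care Credit: income exceeds $17,900 by $45,650, which is 46 full-or-partial $1,000 increments; reduction = 46 × $120 = $5,520, leaving $2,760.
Retirement Saver's Credit: $63,550 is at or above $57,700, so the credit is $0.
Total: $2,760 + $0 = $2,760.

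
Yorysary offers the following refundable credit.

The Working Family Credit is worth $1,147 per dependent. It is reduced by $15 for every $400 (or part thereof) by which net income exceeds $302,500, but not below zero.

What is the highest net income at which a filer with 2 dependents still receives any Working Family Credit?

Full credit = 2 × $1,147 = $2,294.
After 152 increments the reduction is 152 × $15 = $2,280, leaving $14; one more increment wipes it out. Increment 152 ends at excess 152 × $400 = $60,800, so the highest qualifying income is $302,500 + $60,800 = $363,300.

$363,300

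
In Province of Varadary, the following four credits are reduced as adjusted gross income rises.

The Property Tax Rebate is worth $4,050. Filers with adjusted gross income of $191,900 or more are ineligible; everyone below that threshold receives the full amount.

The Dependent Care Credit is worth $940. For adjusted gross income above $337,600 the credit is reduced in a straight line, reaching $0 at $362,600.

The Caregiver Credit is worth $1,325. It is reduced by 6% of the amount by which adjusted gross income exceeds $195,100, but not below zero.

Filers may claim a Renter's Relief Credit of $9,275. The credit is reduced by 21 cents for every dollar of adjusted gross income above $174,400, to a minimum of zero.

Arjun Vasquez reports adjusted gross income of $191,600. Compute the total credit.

Property Tax Rebate: $191,600 is below the $191,900 cutoff, so the full $4,050 applies.
Dependent Care Credit: $191,600 is at or below the $337,600 threshold, so the full $940 applies.
Caregiver Credit: $191,600 is at or below the $195,100 threshold, so the full $1,325 applies.
Renter's Relief Credit: 21% of the $17,200 excess over $174,400 is $3,612; credit = $9,275 − $3,612 = $5,663.
Total: $4,050 + $940 + $1,325 + $5,663 = $11,978.

$11,978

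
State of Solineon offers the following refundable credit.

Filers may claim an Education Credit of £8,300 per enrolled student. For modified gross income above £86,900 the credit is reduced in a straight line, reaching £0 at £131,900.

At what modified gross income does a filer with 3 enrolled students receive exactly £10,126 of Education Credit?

Full credit = 3 × £8,300 = £24,900.
£10,126 is 10,126/24,900 of the full £24,900, so 14,774/24,900 of the £45,000 range has been used: income = £86,900 + £45,000 × 14,774/24,900 = £113,600.

£113,600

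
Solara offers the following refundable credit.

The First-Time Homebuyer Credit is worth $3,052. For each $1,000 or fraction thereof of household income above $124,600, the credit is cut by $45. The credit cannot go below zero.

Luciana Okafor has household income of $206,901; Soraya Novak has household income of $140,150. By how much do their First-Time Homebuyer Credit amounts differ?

Luciana ($206,901): First-Time Homebuyer Credit: income exceeds $124,600 by $82,301 → 83 increments × $45 = $3,735 ≥ base, so the credit is $0.
Soraya ($140,150): First-Time Homebuyer Credit: income exceeds $124,600 by $15,550, which is 16 full-or-partial $1,000 increments; reduction = 16 × $45 = $720, leaving $2,332.
Difference: |$0 − $2,332| = $2,332.

$2,332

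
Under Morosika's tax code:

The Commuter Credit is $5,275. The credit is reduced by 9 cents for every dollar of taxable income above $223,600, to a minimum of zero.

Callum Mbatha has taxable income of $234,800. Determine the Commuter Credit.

$4,267

Commuter Credit: 9% of the $11,200 excess over $223,600 is $1,008; credit = $5,275 − $1,008 = $4,267.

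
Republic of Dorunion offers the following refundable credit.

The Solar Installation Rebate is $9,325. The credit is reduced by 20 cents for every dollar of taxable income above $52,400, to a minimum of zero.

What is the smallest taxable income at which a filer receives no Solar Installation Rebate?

$99,025

The credit falls by 20% of each dollar above $52,400, so it reaches zero when the excess is $9,325 / 20% = $46,625: income = $52,400 + $46,625 = $99,025.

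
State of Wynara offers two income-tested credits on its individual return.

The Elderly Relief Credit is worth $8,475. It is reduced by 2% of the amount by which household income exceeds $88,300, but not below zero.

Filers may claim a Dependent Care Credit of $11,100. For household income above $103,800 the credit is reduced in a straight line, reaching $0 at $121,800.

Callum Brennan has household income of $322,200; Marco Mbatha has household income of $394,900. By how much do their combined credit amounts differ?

Callum ($322,200): Elderly Relief Credit: 2% of the $233,900 excess over $88,300 is $4,678; credit = $8,475 − $4,678 = $3,797. Dependent Care Credit: $322,200 is at or above $121,800, so the credit is $0. total $3,797 + $0 = $3,797
Marco ($394,900): Elderly Relief Credit: 2% of the $306,600 excess over $88,300 is $6,132; credit = $8,475 − $6,132 = $2,343. Dependent Care Credit: $394,900 is at or above $121,800, so the credit is $0. total $2,343 + $0 = $2,343
Difference: |$3,797 − $2,343| = $1,454.

$1,454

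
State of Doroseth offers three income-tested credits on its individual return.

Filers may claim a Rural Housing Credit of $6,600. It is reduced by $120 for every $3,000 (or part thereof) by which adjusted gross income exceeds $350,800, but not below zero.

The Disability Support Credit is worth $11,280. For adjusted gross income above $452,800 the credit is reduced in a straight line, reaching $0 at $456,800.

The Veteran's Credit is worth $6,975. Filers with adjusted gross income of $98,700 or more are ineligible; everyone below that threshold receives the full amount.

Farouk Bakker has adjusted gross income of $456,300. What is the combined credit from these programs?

$3,690

Rural Housing Credit: income exceeds $350,800 by $105,500, which is 36 full-or-partial $3,000 increments; reduction = 36 × $120 = $4,320, leaving $2,280.
Disability Support Credit: $456,300 is $3,500 into a $4,000 phase-out range, leaving 500/4,000 of the credit: $11,280 × 500/4,000 = $1,410.
Veteran's Credit: $456,300 meets or exceeds the $98,700 cutoff, so the credit is $0.
Total: $2,280 + $1,410 + $0 = $3,690.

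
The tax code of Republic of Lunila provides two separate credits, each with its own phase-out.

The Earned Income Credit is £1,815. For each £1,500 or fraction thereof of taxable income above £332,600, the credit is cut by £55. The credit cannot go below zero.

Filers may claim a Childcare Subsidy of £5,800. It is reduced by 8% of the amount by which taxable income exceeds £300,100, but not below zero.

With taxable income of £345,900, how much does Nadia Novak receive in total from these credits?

£3,456

Earned Income Credit: income exceeds £332,600 by £13,300, which is 9 full-or-partial £1,500 increments; reduction = 9 × £55 = £495, leaving £1,320.
Childcare Subsidy: 8% of the £45,800 excess over £300,100 is £3,664; credit = £5,800 − £3,664 = £2,136.
Total: £1,320 + £2,136 = £3,456.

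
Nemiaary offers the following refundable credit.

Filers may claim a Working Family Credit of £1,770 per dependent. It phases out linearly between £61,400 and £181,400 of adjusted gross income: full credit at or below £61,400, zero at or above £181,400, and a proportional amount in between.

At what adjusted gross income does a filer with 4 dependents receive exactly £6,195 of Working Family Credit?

£76,400

Full credit = 4 × £1,770 = £7,080.
£6,195 is 6,195/7,080 of the full £7,080, so 885/7,080 of the £120,000 range has been used: income = £61,400 + £120,000 × 885/7,080 = £76,400.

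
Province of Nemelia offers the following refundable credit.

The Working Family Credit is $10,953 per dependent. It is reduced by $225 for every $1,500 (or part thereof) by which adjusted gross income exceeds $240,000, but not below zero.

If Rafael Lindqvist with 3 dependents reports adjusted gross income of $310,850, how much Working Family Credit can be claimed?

Working Family Credit: base = 3 × $10,953 = $32,859. income exceeds $240,000 by $70,850, which is 48 full-or-partial $1,500 increments; reduction = 48 × $225 = $10,800, leaving $22,059.

$22,059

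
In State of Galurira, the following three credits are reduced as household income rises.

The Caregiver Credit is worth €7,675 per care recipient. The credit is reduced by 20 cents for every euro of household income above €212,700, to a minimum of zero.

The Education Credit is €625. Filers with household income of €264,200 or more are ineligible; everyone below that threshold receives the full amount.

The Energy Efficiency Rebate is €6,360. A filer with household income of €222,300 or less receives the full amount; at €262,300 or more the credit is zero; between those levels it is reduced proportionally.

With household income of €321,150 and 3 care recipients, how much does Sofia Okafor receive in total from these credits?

€1,335

Caregiver Credit: base = 3 × €7,675 = €23,025. 20% of the €108,450 excess over €212,700 is €21,690; credit = €23,025 − €21,690 = €1,335.
Education Credit: €321,150 meets or exceeds the €264,200 cutoff, so the credit is €0.
Energy Efficiency Rebate: €321,150 is at or above €262,300, so the credit is €0.
Total: €1,335 + €0 + €0 = €1,335.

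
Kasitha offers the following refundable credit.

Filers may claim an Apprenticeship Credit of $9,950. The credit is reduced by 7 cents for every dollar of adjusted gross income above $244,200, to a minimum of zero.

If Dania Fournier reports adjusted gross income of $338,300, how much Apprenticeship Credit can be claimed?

$3,363

Apprenticeship Credit: 7% of the $94,100 excess over $244,200 is $6,587; credit = $9,950 − $6,587 = $3,363.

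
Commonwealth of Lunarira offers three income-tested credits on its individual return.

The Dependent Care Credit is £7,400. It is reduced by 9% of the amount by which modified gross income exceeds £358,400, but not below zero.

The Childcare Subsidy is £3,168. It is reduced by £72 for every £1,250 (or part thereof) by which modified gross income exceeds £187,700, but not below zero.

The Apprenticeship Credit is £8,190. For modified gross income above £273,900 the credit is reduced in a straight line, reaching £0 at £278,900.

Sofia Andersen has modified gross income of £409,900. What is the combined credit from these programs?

Dependent Care Credit: 9% of the £51,500 excess over £358,400 is £4,635; credit = £7,400 − £4,635 = £2,765.
Childcare Subsidy: income exceeds £187,700 by £222,200 → 178 increments × £72 = £12,816 ≥ base, so the credit is £0.
Apprenticeship Credit: £409,900 is at or above £278,900, so the credit is £0.
Total: £2,765 + £0 + £0 = £2,765.

£2,765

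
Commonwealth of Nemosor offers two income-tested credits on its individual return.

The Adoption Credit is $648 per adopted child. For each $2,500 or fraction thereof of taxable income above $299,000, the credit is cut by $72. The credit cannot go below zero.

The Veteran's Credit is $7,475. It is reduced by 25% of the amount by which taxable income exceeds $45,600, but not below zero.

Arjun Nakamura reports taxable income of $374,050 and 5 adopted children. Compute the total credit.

$1,008

Adoption Credit: base = 5 × $648 = $3,240. income exceeds $299,000 by $75,050, which is 31 full-or-partial $2,500 increments; reduction = 31 × $72 = $2,232, leaving $1,008.
Veteran's Credit: 25% of the $328,450 excess over $45,600 is $82,112.50 ≥ base, so the credit is $0.
Total: $1,008 + $0 = $1,008.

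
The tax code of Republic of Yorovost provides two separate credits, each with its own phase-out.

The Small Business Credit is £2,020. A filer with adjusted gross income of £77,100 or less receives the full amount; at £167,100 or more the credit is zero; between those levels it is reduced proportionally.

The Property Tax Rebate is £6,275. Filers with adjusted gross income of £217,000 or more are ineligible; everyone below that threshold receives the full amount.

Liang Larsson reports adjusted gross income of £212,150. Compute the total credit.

£6,275

Small Business Credit: £212,150 is at or above £167,100, so the credit is £0.
Property Tax Rebate: £212,150 is below the £217,000 cutoff, so the full £6,275 applies.
Total: £0 + £6,275 = £6,275.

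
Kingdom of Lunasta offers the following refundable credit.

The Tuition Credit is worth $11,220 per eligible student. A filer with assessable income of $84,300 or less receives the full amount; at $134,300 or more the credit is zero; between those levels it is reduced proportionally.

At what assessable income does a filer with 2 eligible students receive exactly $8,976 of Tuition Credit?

$114,300

Full credit = 2 × $11,220 = $22,440.
$8,976 is 8,976/22,440 of the full $22,440, so 13,464/22,440 of the $50,000 range has been used: income = $84,300 + $50,000 × 13,464/22,440 = $114,300.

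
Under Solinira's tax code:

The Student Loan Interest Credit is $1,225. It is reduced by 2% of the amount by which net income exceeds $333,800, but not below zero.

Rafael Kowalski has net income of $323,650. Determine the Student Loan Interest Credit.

Student Loan Interest Credit: $323,650 is at or below the $333,800 threshold, so the full $1,225 applies.

$1,225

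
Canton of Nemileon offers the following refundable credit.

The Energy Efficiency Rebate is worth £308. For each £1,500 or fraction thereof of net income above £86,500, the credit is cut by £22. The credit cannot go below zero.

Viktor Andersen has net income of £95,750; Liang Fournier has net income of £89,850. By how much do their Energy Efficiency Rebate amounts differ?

Viktor (£95,750): Energy Efficiency Rebate: income exceeds £86,500 by £9,250, which is 7 full-or-partial £1,500 increments; reduction = 7 × £22 = £154, leaving £154.
Liang (£89,850): Energy Efficiency Rebate: income exceeds £86,500 by £3,350, which is 3 full-or-partial £1,500 increments; reduction = 3 × £22 = £66, leaving £242.
Difference: |£154 − £242| = £88.

£88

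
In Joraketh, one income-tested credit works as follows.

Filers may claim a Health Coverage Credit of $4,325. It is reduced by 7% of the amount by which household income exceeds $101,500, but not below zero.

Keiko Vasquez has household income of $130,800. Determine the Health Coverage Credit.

$2,274

Health Coverage Credit: 7% of the $29,300 excess over $101,500 is $2,051; credit = $4,325 − $2,051 = $2,274.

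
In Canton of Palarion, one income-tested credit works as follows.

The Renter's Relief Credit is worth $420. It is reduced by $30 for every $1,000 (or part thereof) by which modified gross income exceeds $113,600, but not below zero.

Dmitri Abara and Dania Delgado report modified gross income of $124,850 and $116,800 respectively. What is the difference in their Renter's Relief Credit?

$240

Dmitri ($124,850): Renter's Relief Credit: income exceeds $113,600 by $11,250, which is 12 full-or-partial $1,000 increments; reduction = 12 × $30 = $360, leaving $60.
Dania ($116,800): Renter's Relief Credit: income exceeds $113,600 by $3,200, which is 4 full-or-partial $1,000 increments; reduction = 4 × $30 = $120, leaving $300.
Difference: |$60 − $300| = $240.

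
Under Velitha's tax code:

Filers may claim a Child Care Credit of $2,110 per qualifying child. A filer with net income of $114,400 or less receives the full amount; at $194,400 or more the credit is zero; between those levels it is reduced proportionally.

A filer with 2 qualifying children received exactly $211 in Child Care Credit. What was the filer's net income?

$190,400

Full credit = 2 × $2,110 = $4,220.
$211 is 211/4,220 of the full $4,220, so 4,009/4,220 of the $80,000 range has been used: income = $114,400 + $80,000 × 4,009/4,220 = $190,400.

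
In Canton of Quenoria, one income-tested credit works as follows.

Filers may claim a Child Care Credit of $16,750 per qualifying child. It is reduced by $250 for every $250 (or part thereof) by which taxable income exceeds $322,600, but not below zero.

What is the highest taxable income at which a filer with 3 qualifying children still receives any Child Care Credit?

Full credit = 3 × $16,750 = $50,250.
After 200 increments the reduction is 200 × $250 = $50,000, leaving $250; one more increment wipes it out. Increment 200 ends at excess 200 × $250 = $50,000, so the highest qualifying income is $322,600 + $50,000 = $372,600.

$372,600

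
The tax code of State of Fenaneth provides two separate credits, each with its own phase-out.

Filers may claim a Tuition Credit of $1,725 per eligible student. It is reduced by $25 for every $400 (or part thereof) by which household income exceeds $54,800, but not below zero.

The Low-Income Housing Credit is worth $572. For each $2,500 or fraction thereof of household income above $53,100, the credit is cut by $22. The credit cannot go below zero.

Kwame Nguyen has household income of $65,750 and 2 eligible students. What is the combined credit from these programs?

$3,190

Tuition Credit: base = 2 × $1,725 = $3,450. income exceeds $54,800 by $10,950, which is 28 full-or-partial $400 increments; reduction = 28 × $25 = $700, leaving $2,750.
Low-Income Housing Credit: income exceeds $53,100 by $12,650, which is 6 full-or-partial $2,500 increments; reduction = 6 × $22 = $132, leaving $440.
Total: $2,750 + $440 = $3,190.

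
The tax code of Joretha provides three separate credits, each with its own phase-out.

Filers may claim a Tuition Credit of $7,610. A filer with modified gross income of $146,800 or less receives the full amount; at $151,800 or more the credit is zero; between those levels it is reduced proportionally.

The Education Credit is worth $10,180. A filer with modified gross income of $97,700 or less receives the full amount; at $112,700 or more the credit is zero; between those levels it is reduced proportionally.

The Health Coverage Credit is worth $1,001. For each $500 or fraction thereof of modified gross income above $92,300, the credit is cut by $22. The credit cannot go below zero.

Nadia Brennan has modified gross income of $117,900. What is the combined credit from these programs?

$7,610

Tuition Credit: $117,900 is at or below the $146,800 threshold, so the full $7,610 applies.
Education Credit: $117,900 is at or above $112,700, so the credit is $0.
Health Coverage Credit: income exceeds $92,300 by $25,600 → 52 increments × $22 = $1,144 ≥ base, so the credit is $0.
Total: $7,610 + $0 + $0 = $7,610.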